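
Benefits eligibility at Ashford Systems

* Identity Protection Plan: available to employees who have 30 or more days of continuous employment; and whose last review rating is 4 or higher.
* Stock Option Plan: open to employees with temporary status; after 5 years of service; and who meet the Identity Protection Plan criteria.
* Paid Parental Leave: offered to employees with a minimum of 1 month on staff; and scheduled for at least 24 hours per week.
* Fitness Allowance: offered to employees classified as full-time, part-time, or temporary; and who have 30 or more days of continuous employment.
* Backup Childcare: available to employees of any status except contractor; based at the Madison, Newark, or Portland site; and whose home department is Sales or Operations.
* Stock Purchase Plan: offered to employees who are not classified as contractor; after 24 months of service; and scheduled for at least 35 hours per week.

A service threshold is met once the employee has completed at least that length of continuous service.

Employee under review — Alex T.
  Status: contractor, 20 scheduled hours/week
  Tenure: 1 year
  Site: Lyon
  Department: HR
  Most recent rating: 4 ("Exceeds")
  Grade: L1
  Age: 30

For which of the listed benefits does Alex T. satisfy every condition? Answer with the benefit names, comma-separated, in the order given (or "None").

Identity Protection Plan — service 1 year ≥ 30 days ✓; rating 4 ≥ 4 ✓ → eligible.
Stock Option Plan — status contractor ✗ (requires temporary) → not eligible.
Paid Parental Leave — service 1 year ≥ 1 month (≈30 days) ✓; 20 hrs/wk < 24 ✗ → not eligible.
Fitness Allowance — status contractor ✗ (requires full-time, part-time, or temporary) → not eligible.
Backup Childcare — status contractor ✗ (excluded) → not eligible.
Stock Purchase Plan — status contractor ✗ (excluded) → not eligible.

Identity Protection Plan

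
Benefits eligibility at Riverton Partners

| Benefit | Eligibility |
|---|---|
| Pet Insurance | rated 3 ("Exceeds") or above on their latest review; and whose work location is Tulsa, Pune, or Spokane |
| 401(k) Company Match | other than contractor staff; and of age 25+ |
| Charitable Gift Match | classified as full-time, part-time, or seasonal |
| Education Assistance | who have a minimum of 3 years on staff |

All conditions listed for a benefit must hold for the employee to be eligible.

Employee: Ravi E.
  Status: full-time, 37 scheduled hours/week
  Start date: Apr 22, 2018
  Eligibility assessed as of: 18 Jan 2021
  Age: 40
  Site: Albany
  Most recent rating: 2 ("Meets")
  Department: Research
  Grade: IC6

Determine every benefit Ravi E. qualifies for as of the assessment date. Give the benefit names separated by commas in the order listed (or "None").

Service from Apr 22, 2018 to 18 Jan 2021: 1002 days.
Pet Insurance — rating 2 < 3 ✗ → not eligible.
401(k) Company Match — status full-time ✓ (not excluded); age 40 ≥ 25 ✓ → eligible.
Charitable Gift Match — status full-time ✓ → eligible.
Education Assistance — service 1002 days < 3 years (≈1095 days) ✗ → not eligible.

401(k) Company Match, Charitable Gift Match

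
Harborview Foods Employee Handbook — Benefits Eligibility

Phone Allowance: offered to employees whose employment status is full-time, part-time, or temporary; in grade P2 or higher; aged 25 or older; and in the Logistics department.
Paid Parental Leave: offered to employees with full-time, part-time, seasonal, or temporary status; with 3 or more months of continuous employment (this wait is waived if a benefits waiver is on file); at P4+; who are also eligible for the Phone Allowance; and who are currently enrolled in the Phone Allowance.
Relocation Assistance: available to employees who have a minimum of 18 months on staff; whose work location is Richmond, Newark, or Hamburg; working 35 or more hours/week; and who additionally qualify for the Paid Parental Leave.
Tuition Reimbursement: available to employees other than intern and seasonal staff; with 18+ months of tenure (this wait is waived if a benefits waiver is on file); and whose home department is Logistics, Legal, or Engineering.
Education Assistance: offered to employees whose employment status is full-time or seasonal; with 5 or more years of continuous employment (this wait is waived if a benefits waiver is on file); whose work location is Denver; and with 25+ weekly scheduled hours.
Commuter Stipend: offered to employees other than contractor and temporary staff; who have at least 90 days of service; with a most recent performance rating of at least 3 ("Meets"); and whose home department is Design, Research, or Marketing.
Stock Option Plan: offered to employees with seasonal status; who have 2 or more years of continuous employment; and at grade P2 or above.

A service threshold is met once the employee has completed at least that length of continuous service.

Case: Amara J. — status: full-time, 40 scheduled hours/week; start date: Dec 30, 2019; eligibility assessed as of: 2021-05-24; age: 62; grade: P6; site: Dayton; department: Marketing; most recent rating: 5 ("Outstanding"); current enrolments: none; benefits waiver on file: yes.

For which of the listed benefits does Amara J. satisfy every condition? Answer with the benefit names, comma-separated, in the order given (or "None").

Service from Dec 30, 2019 to 2021-05-24: 511 days.
Phone Allowance — status full-time ✓; grade P6 ≥ P2 ✓; age 62 ≥ 25 ✓; dept Marketing ✗ → not eligible.
Paid Parental Leave — status full-time ✓; benefits waiver on file ✓; grade P6 ≥ P4 ✓; not eligible for Phone Allowance ✗ → not eligible.
Relocation Assistance — service 511 days < 18 months (≈540 days) ✗ → not eligible.
Tuition Reimbursement — status full-time ✓ (not excluded); benefits waiver on file ✓; dept Marketing ✗ → not eligible.
Education Assistance — status full-time ✓; benefits waiver on file ✓; site Dayton ✗ (not Denver) → not eligible.
Commuter Stipend — status full-time ✓ (not excluded); service 511 days ≥ 90 days ✓; rating 5 ≥ 3 ✓; dept Marketing ✓ → eligible.
Stock Option Plan — status full-time ✗ (requires seasonal) → not eligible.

Commuter Stipend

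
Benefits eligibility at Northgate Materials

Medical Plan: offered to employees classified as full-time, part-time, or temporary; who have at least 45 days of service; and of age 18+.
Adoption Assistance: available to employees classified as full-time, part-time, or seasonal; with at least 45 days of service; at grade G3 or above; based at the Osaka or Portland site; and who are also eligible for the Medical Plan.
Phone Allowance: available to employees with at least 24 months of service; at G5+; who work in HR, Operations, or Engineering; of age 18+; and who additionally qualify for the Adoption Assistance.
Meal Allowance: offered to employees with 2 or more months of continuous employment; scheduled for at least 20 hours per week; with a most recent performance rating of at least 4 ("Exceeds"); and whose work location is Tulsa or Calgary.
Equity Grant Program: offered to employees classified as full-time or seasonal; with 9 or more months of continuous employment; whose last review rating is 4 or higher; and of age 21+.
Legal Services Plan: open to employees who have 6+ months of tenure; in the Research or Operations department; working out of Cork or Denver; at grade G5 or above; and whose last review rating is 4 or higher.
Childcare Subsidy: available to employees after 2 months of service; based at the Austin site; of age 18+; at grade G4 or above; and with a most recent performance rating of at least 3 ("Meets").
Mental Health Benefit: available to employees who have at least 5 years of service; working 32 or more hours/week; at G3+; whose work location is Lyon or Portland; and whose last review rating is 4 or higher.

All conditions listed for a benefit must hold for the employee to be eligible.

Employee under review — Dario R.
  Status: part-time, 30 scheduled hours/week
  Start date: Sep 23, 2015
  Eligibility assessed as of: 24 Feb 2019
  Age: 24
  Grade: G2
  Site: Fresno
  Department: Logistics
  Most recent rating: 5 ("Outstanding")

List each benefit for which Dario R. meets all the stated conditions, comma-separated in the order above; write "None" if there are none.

Service from Sep 23, 2015 to 24 Feb 2019: 1250 days.
Medical Plan — status part-time ✓; service 1250 days ≥ 45 days ✓; age 24 ≥ 18 ✓ → eligible.
Adoption Assistance — status part-time ✓; service 1250 days ≥ 45 days ✓; grade G2 < G3 ✗ → not eligible.
Phone Allowance — service 1250 days ≥ 24 months (≈720 days) ✓; grade G2 < G5 ✗ → not eligible.
Meal Allowance — service 1250 days ≥ 2 months (≈60 days) ✓; 30 hrs/wk ≥ 20 ✓; rating 5 ≥ 4 ✓; site Fresno ✗ (not Tulsa or Calgary) → not eligible.
Equity Grant Program — status part-time ✗ (requires full-time or seasonal) → not eligible.
Legal Services Plan — service 1250 days ≥ 6 months (≈180 days) ✓; dept Logistics ✗ → not eligible.
Childcare Subsidy — service 1250 days ≥ 2 months (≈60 days) ✓; site Fresno ✗ (not Austin) → not eligible.
Mental Health Benefit — service 1250 days < 5 years (≈1825 days) ✗ → not eligible.

Medical Plan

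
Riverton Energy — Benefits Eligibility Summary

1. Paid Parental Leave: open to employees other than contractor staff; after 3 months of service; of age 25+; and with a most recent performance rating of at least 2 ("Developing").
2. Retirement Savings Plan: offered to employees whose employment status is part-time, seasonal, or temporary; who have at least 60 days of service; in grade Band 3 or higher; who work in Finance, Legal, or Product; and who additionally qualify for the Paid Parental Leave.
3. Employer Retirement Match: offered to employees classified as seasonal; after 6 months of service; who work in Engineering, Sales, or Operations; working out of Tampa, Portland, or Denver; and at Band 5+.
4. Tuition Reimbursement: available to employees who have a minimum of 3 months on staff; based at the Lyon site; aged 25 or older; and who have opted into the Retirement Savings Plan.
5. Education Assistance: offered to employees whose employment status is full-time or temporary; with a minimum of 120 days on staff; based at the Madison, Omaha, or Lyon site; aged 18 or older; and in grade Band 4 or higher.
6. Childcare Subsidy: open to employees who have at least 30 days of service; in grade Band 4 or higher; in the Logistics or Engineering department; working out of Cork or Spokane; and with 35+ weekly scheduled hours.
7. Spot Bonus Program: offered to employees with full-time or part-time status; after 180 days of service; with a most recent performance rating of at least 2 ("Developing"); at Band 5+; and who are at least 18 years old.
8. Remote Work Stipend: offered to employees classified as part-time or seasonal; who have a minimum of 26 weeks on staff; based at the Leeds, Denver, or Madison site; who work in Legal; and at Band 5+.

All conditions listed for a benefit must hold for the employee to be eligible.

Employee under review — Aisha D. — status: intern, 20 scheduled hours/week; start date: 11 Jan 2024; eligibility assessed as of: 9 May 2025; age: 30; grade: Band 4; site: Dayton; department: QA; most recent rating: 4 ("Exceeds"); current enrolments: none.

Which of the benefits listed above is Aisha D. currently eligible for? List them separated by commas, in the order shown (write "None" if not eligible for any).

Service from 11 Jan 2024 to 9 May 2025: 484 days.
Paid Parental Leave — status intern ✓ (not excluded); service 484 days ≥ 3 months (≈90 days) ✓; age 30 ≥ 25 ✓; rating 4 ≥ 2 ✓ → eligible.
Retirement Savings Plan — status intern ✗ (requires part-time, seasonal, or temporary) → not eligible.
Employer Retirement Match — status intern ✗ (requires seasonal) → not eligible.
Tuition Reimbursement — service 484 days ≥ 3 months (≈90 days) ✓; site Dayton ✗ (not Lyon) → not eligible.
Education Assistance — status intern ✗ (requires full-time or temporary) → not eligible.
Childcare Subsidy — service 484 days ≥ 30 days ✓; grade Band 4 ≥ Band 4 ✓; dept QA ✗ → not eligible.
Spot Bonus Program — status intern ✗ (requires full-time or part-time) → not eligible.
Remote Work Stipend — status intern ✗ (requires part-time or seasonal) → not eligible.

Paid Parental Leave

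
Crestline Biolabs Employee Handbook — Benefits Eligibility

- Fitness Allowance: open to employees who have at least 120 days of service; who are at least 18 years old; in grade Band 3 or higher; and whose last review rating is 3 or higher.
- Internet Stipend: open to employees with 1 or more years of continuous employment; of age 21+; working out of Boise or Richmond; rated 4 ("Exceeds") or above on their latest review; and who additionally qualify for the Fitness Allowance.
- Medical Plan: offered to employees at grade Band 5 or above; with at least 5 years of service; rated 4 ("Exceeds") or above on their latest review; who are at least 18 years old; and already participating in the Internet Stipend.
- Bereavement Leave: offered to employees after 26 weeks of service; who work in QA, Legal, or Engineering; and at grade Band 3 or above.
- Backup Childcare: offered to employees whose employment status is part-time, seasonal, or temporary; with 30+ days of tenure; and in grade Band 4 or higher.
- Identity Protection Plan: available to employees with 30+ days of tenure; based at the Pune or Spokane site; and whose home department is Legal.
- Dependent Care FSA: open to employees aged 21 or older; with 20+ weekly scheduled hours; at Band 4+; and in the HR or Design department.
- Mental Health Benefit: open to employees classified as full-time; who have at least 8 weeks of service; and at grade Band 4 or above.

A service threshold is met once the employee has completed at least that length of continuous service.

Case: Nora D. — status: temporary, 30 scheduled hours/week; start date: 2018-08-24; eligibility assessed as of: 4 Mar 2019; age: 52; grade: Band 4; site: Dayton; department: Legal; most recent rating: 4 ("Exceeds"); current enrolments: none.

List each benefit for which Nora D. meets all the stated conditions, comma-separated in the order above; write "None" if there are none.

Service from 2018-08-24 to 4 Mar 2019: 192 days.
Fitness Allowance — service 192 days ≥ 120 days ✓; age 52 ≥ 18 ✓; grade Band 4 ≥ Band 3 ✓; rating 4 ≥ 3 ✓ → eligible.
Internet Stipend — service 192 days < 1 year (≈365 days) ✗ → not eligible.
Medical Plan — grade Band 4 < Band 5 ✗ → not eligible.
Bereavement Leave — service 192 days ≥ 26 weeks (≈182 days) ✓; dept Legal ✓; grade Band 4 ≥ Band 3 ✓ → eligible.
Backup Childcare — status temporary ✓; service 192 days ≥ 30 days ✓; grade Band 4 ≥ Band 4 ✓ → eligible.
Identity Protection Plan — service 192 days ≥ 30 days ✓; site Dayton ✗ (not Pune or Spokane) → not eligible.
Dependent Care FSA — age 52 ≥ 21 ✓; 30 hrs/wk ≥ 20 ✓; grade Band 4 ≥ Band 4 ✓; dept Legal ✗ → not eligible.
Mental Health Benefit — status temporary ✗ (requires full-time) → not eligible.

Fitness Allowance, Bereavement Leave, Backup Childcare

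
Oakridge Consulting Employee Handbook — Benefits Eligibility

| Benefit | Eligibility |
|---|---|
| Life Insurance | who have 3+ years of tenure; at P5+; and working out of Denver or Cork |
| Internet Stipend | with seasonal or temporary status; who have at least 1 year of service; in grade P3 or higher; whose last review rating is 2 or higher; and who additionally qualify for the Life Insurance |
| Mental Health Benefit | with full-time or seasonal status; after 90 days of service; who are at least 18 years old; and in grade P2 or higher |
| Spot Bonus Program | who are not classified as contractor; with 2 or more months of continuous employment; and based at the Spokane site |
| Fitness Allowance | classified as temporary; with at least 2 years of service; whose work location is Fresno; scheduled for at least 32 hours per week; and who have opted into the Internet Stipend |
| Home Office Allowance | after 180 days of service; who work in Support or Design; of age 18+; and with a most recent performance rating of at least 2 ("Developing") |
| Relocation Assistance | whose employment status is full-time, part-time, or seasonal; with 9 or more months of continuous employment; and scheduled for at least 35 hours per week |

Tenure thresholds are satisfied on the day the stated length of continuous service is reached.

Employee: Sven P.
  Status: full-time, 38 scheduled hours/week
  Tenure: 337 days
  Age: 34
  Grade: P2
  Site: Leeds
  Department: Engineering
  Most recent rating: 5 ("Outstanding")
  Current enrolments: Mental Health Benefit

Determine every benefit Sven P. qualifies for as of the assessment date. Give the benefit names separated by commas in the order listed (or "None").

Mental Health Benefit, Relocation Assistance

Life Insurance — service 337 days < 3 years (≈1095 days) ✗ → not eligible.
Internet Stipend — status full-time ✗ (requires seasonal or temporary) → not eligible.
Mental Health Benefit — status full-time ✓; service 337 days ≥ 90 days ✓; age 34 ≥ 18 ✓; grade P2 ≥ P2 ✓ → eligible.
Spot Bonus Program — status full-time ✓ (not excluded); service 337 days ≥ 2 months (≈60 days) ✓; site Leeds ✗ (not Spokane) → not eligible.
Fitness Allowance — status full-time ✗ (requires temporary) → not eligible.
Home Office Allowance — service 337 days ≥ 180 days ✓; dept Engineering ✗ → not eligible.
Relocation Assistance — status full-time ✓; service 337 days ≥ 9 months (≈270 days) ✓; 38 hrs/wk ≥ 35 ✓ → eligible.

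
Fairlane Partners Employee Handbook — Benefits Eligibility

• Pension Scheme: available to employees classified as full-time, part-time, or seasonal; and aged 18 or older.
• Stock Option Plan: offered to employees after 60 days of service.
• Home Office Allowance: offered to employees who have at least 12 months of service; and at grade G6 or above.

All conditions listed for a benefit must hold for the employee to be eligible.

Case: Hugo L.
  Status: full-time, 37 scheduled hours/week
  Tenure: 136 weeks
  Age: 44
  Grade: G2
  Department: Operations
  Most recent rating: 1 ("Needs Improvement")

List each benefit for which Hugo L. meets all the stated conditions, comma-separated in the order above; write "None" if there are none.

Pension Scheme — status full-time ✓; age 44 ≥ 18 ✓ → eligible.
Stock Option Plan — service 136 weeks ≥ 60 days ✓ → eligible.
Home Office Allowance — service 136 weeks ≥ 12 months (≈360 days) ✓; grade G2 < G6 ✗ → not eligible.

Pension Scheme, Stock Option Plan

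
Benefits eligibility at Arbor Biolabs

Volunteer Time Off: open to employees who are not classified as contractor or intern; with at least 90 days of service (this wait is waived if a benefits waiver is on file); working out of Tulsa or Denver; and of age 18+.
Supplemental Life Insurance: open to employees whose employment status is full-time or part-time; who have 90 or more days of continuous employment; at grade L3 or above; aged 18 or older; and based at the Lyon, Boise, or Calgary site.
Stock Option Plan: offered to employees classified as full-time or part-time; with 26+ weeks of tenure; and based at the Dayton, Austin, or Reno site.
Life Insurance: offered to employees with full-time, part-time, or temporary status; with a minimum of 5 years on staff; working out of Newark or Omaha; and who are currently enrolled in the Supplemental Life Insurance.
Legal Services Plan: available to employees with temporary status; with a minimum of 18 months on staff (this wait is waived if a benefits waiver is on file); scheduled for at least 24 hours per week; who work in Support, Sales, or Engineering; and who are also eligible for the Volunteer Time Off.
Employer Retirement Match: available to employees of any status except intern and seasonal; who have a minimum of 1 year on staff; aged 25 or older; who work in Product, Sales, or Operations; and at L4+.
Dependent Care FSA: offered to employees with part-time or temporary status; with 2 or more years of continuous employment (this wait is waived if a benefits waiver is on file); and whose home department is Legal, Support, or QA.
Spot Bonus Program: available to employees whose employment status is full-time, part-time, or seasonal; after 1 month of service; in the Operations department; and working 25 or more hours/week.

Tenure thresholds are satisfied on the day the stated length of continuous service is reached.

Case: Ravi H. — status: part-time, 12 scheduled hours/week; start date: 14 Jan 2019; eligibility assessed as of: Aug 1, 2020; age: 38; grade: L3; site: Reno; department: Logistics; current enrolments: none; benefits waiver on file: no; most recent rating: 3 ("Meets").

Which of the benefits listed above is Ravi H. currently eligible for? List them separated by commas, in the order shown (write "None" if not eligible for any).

Stock Option Plan

Service from 14 Jan 2019 to Aug 1, 2020: 565 days.
Volunteer Time Off — status part-time ✓ (not excluded); no waiver, service 565 days ≥ 90 days ✓; site Reno ✗ (not Tulsa or Denver) → not eligible.
Supplemental Life Insurance — status part-time ✓; service 565 days ≥ 90 days ✓; grade L3 ≥ L3 ✓; age 38 ≥ 18 ✓; site Reno ✗ (not Lyon, Boise, or Calgary) → not eligible.
Stock Option Plan — status part-time ✓; service 565 days ≥ 26 weeks (≈182 days) ✓; site Reno ✓ → eligible.
Life Insurance — status part-time ✓; service 565 days < 5 years (≈1825 days) ✗ → not eligible.
Legal Services Plan — status part-time ✗ (requires temporary) → not eligible.
Employer Retirement Match — status part-time ✓ (not excluded); service 565 days ≥ 1 year (≈365 days) ✓; age 38 ≥ 25 ✓; dept Logistics ✗ → not eligible.
Dependent Care FSA — status part-time ✓; no waiver, service 565 days < 2 years (≈730 days) ✗ → not eligible.
Spot Bonus Program — status part-time ✓; service 565 days ≥ 1 month (≈30 days) ✓; dept Logistics ✗ → not eligible.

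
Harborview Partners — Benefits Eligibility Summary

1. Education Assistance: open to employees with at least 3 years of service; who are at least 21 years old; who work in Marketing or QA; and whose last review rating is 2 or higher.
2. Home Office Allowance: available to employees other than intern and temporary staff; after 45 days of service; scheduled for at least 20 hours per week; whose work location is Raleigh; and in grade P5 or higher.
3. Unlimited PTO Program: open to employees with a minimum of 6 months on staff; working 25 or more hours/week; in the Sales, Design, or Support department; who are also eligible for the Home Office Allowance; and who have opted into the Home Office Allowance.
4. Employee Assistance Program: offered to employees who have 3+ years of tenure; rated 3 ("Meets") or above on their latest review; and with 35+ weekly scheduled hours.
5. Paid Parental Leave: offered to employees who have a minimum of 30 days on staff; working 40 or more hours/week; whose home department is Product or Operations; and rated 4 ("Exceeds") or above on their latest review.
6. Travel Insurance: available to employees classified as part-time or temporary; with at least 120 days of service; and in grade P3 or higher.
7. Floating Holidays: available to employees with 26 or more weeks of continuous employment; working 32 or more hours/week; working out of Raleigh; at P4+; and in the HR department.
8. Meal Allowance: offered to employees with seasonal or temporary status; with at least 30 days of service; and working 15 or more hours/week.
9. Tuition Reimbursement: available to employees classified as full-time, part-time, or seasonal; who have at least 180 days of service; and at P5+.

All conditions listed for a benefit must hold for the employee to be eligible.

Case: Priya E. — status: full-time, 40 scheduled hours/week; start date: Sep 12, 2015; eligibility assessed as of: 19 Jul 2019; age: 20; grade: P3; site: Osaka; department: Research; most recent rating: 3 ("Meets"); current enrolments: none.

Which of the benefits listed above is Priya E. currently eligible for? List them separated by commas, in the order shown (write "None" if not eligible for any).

Service from Sep 12, 2015 to 19 Jul 2019: 1406 days.
Education Assistance — service 1406 days ≥ 3 years (≈1095 days) ✓; age 20 < 21 ✗ → not eligible.
Home Office Allowance — status full-time ✓ (not excluded); service 1406 days ≥ 45 days ✓; 40 hrs/wk ≥ 20 ✓; site Osaka ✗ (not Raleigh) → not eligible.
Unlimited PTO Program — service 1406 days ≥ 6 months (≈180 days) ✓; 40 hrs/wk ≥ 25 ✓; dept Research ✗ → not eligible.
Employee Assistance Program — service 1406 days ≥ 3 years (≈1095 days) ✓; rating 3 ≥ 3 ✓; 40 hrs/wk ≥ 35 ✓ → eligible.
Paid Parental Leave — service 1406 days ≥ 30 days ✓; 40 hrs/wk ≥ 40 ✓; dept Research ✗ → not eligible.
Travel Insurance — status full-time ✗ (requires part-time or temporary) → not eligible.
Floating Holidays — service 1406 days ≥ 26 weeks (≈182 days) ✓; 40 hrs/wk ≥ 32 ✓; site Osaka ✗ (not Raleigh) → not eligible.
Meal Allowance — status full-time ✗ (requires seasonal or temporary) → not eligible.
Tuition Reimbursement — status full-time ✓; service 1406 days ≥ 180 days ✓; grade P3 < P5 ✗ → not eligible.

Employee Assistance Program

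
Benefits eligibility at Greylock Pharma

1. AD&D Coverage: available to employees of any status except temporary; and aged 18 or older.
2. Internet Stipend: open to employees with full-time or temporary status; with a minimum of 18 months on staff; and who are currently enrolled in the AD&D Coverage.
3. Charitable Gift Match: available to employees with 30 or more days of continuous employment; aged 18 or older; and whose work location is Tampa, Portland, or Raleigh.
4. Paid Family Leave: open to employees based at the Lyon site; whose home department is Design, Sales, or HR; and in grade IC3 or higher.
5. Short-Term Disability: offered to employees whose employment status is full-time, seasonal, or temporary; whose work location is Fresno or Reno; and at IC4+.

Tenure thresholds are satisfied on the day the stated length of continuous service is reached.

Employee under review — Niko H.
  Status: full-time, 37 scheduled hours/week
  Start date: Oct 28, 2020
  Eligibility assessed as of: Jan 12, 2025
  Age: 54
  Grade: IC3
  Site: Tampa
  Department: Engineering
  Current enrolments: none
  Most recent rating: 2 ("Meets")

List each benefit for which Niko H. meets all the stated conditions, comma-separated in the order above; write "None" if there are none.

AD&D Coverage, Charitable Gift Match

Service from Oct 28, 2020 to Jan 12, 2025: 1537 days.
AD&D Coverage — status full-time ✓ (not excluded); age 54 ≥ 18 ✓ → eligible.
Internet Stipend — status full-time ✓; service 1537 days ≥ 18 months (≈540 days) ✓; not enrolled in AD&D Coverage ✗ → not eligible.
Charitable Gift Match — service 1537 days ≥ 30 days ✓; age 54 ≥ 18 ✓; site Tampa ✓ → eligible.
Paid Family Leave — site Tampa ✗ (not Lyon) → not eligible.
Short-Term Disability — status full-time ✓; site Tampa ✗ (not Fresno or Reno) → not eligible.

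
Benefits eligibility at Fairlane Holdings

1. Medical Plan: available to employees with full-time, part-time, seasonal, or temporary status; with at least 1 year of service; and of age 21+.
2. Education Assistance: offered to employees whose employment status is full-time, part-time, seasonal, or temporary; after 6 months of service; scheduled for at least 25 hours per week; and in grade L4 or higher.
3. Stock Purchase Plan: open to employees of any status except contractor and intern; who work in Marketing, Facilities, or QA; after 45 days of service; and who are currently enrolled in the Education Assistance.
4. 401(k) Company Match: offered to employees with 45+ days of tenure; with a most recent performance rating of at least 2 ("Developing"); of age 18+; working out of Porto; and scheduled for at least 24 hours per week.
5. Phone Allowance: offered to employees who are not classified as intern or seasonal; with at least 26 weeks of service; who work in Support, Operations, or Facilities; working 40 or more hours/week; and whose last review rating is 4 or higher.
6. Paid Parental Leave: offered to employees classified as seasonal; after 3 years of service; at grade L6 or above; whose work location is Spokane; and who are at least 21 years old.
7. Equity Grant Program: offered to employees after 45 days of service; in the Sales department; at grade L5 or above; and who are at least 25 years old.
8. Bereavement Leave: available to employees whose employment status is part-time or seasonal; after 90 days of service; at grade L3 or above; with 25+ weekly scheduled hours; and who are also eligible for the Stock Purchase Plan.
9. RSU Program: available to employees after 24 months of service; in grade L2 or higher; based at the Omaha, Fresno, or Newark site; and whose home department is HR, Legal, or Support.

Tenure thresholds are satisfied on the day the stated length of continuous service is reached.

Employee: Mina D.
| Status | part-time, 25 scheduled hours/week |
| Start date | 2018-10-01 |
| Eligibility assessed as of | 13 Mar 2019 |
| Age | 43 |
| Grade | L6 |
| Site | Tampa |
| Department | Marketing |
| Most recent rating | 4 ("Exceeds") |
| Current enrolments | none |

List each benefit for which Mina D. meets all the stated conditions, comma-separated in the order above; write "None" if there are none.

Service from 2018-10-01 to 13 Mar 2019: 163 days.
Medical Plan — status part-time ✓; service 163 days < 1 year (≈365 days) ✗ → not eligible.
Education Assistance — status part-time ✓; service 163 days < 6 months (≈180 days) ✗ → not eligible.
Stock Purchase Plan — status part-time ✓ (not excluded); dept Marketing ✓; service 163 days ≥ 45 days ✓; not enrolled in Education Assistance ✗ → not eligible.
401(k) Company Match — service 163 days ≥ 45 days ✓; rating 4 ≥ 2 ✓; age 43 ≥ 18 ✓; site Tampa ✗ (not Porto) → not eligible.
Phone Allowance — status part-time ✓ (not excluded); service 163 days < 26 weeks (≈182 days) ✗ → not eligible.
Paid Parental Leave — status part-time ✗ (requires seasonal) → not eligible.
Equity Grant Program — service 163 days ≥ 45 days ✓; dept Marketing ✗ → not eligible.
Bereavement Leave — status part-time ✓; service 163 days ≥ 90 days ✓; grade L6 ≥ L3 ✓; 25 hrs/wk ≥ 25 ✓; not eligible for Stock Purchase Plan ✗ → not eligible.
RSU Program — service 163 days < 24 months (≈720 days) ✗ → not eligible.

None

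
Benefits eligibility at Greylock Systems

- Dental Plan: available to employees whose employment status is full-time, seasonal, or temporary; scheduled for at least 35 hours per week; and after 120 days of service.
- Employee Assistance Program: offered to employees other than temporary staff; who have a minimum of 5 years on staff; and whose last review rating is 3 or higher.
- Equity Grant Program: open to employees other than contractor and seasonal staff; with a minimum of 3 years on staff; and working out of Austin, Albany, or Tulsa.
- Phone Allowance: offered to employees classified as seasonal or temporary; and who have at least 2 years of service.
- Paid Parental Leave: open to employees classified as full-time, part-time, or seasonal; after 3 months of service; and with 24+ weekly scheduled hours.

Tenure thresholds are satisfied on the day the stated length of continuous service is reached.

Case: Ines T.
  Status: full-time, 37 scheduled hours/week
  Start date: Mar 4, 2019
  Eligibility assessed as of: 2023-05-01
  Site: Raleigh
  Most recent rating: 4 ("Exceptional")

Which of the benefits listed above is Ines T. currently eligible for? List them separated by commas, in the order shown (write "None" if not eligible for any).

Dental Plan, Paid Parental Leave

Service from Mar 4, 2019 to 2023-05-01: 1519 days.
Dental Plan — status full-time ✓; 37 hrs/wk ≥ 35 ✓; service 1519 days ≥ 120 days ✓ → eligible.
Employee Assistance Program — status full-time ✓ (not excluded); service 1519 days < 5 years (≈1825 days) ✗ → not eligible.
Equity Grant Program — status full-time ✓ (not excluded); service 1519 days ≥ 3 years (≈1095 days) ✓; site Raleigh ✗ (not Austin, Albany, or Tulsa) → not eligible.
Phone Allowance — status full-time ✗ (requires seasonal or temporary) → not eligible.
Paid Parental Leave — status full-time ✓; service 1519 days ≥ 3 months (≈90 days) ✓; 37 hrs/wk ≥ 24 ✓ → eligible.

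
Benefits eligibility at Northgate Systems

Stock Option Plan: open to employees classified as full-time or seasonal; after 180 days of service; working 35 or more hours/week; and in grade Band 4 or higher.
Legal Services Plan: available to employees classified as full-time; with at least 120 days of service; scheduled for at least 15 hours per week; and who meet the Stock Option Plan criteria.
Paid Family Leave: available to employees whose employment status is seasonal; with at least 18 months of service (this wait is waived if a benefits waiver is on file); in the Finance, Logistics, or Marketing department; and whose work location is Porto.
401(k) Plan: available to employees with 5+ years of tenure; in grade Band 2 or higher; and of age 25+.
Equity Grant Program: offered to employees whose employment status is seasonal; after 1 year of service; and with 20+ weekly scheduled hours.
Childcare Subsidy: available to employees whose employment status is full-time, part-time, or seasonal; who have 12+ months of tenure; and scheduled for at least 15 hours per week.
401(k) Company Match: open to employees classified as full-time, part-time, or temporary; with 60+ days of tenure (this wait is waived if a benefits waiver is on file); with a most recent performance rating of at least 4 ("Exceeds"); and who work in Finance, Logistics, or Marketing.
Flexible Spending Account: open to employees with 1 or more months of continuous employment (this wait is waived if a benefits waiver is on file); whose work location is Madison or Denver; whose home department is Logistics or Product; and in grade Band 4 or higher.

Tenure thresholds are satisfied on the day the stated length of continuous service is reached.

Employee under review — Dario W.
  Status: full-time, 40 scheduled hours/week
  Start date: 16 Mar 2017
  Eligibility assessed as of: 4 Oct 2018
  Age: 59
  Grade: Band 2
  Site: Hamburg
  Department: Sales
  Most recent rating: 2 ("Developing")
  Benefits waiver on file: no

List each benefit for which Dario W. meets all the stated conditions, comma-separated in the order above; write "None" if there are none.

Service from 16 Mar 2017 to 4 Oct 2018: 567 days.
Stock Option Plan — status full-time ✓; service 567 days ≥ 180 days ✓; 40 hrs/wk ≥ 35 ✓; grade Band 2 < Band 4 ✗ → not eligible.
Legal Services Plan — status full-time ✓; service 567 days ≥ 120 days ✓; 40 hrs/wk ≥ 15 ✓; not eligible for Stock Option Plan ✗ → not eligible.
Paid Family Leave — status full-time ✗ (requires seasonal) → not eligible.
401(k) Plan — service 567 days < 5 years (≈1825 days) ✗ → not eligible.
Equity Grant Program — status full-time ✗ (requires seasonal) → not eligible.
Childcare Subsidy — status full-time ✓; service 567 days ≥ 12 months (≈360 days) ✓; 40 hrs/wk ≥ 15 ✓ → eligible.
401(k) Company Match — status full-time ✓; no waiver, service 567 days ≥ 60 days ✓; rating 2 < 4 ✗ → not eligible.
Flexible Spending Account — no waiver, service 567 days ≥ 1 month (≈30 days) ✓; site Hamburg ✗ (not Madison or Denver) → not eligible.

Childcare Subsidy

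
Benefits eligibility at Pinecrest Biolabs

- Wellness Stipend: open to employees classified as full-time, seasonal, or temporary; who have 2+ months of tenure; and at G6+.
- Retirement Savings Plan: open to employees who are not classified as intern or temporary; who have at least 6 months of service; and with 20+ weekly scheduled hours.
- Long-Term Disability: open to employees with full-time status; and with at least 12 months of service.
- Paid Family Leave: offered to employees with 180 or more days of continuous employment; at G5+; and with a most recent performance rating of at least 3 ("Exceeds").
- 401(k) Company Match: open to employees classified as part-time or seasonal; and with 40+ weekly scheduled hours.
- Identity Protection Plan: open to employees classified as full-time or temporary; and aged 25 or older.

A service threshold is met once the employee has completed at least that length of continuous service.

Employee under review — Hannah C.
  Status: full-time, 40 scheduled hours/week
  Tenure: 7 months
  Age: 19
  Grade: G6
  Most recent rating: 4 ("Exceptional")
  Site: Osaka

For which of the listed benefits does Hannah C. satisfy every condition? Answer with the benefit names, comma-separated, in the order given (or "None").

Wellness Stipend, Retirement Savings Plan, Paid Family Leave

Wellness Stipend — status full-time ✓; service 7 months ≥ 2 months ✓; grade G6 ≥ G6 ✓ → eligible.
Retirement Savings Plan — status full-time ✓ (not excluded); service 7 months ≥ 6 months ✓; 40 hrs/wk ≥ 20 ✓ → eligible.
Long-Term Disability — status full-time ✓; service 7 months < 12 months ✗ → not eligible.
Paid Family Leave — service 7 months ≥ 180 days ✓; grade G6 ≥ G5 ✓; rating 4 ≥ 3 ✓ → eligible.
401(k) Company Match — status full-time ✗ (requires part-time or seasonal) → not eligible.
Identity Protection Plan — status full-time ✓; age 19 < 25 ✗ → not eligible.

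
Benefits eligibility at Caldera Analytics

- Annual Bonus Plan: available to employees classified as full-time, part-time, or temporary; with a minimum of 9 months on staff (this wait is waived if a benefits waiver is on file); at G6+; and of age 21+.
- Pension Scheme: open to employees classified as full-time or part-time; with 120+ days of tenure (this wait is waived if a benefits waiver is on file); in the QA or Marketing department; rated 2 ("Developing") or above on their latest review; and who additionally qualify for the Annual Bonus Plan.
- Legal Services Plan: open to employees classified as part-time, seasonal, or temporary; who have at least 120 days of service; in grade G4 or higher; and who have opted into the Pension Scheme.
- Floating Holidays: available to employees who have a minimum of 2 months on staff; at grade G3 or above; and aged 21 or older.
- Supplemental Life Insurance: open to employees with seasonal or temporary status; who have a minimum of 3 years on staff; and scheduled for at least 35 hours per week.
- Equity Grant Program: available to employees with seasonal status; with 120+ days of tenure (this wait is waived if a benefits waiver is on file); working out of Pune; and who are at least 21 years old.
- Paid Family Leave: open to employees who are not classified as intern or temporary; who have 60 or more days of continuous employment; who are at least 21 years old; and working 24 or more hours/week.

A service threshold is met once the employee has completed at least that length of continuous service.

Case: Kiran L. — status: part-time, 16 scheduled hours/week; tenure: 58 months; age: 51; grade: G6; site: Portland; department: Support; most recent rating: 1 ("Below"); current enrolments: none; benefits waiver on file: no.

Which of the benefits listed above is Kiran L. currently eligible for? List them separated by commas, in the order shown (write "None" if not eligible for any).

Annual Bonus Plan — status part-time ✓; no waiver, service 58 months ≥ 9 months ✓; grade G6 ≥ G6 ✓; age 51 ≥ 21 ✓ → eligible.
Pension Scheme — status part-time ✓; no waiver, service 58 months ≥ 120 days ✓; dept Support ✗ → not eligible.
Legal Services Plan — status part-time ✓; service 58 months ≥ 120 days ✓; grade G6 ≥ G4 ✓; not enrolled in Pension Scheme ✗ → not eligible.
Floating Holidays — service 58 months ≥ 2 months ✓; grade G6 ≥ G3 ✓; age 51 ≥ 21 ✓ → eligible.
Supplemental Life Insurance — status part-time ✗ (requires seasonal or temporary) → not eligible.
Equity Grant Program — status part-time ✗ (requires seasonal) → not eligible.
Paid Family Leave — status part-time ✓ (not excluded); service 58 months ≥ 60 days ✓; age 51 ≥ 21 ✓; 16 hrs/wk < 24 ✗ → not eligible.

Annual Bonus Plan, Floating Holidays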